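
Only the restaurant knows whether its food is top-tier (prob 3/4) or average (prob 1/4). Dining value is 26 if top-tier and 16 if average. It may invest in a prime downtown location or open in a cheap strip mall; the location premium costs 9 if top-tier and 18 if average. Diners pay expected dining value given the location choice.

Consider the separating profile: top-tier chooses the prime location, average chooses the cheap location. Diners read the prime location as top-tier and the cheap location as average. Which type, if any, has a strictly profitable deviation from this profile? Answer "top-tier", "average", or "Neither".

The prime location pays 26; the cheap location pays 16.
top-tier: assigned the prime location, nets 26 − 9 = 17; deviating to the cheap location nets 16.
average: assigned the cheap location, nets 16; deviating to the prime location nets 26 − 18 = 8.
Both types strictly prefer their assigned action; no profitable deviation.

Neither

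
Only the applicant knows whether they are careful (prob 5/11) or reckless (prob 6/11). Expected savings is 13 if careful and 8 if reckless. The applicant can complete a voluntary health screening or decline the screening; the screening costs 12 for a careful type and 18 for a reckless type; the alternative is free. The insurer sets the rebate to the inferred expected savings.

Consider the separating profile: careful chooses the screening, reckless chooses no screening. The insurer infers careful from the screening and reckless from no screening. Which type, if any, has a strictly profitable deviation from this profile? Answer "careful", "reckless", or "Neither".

The screening pays 13; no screening pays 8.
careful: assigned the screening, nets 13 − 12 = 1; deviating to no screening nets 8.
reckless: assigned no screening, nets 8; deviating to the screening nets 13 − 18 = -5.
The careful type gains 7 by deviating.

careful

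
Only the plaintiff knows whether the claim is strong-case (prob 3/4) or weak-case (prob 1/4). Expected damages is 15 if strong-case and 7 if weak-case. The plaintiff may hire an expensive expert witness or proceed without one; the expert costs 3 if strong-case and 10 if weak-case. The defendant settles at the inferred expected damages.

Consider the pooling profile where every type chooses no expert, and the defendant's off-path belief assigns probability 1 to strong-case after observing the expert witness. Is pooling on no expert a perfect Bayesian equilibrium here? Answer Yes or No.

On path, the defendant holds the prior and pays 3/4·15 + 1/4·7 = 13. Off path (the expert witness), believing strong-case, it pays 15.
strong-case: no expert nets 13; the expert witness nets 15 − 3 = 12. strong-case stays.
weak-case: no expert nets 13; the expert witness nets 15 − 10 = 5. weak-case stays.
No type deviates, so pooling is sustained.

Yes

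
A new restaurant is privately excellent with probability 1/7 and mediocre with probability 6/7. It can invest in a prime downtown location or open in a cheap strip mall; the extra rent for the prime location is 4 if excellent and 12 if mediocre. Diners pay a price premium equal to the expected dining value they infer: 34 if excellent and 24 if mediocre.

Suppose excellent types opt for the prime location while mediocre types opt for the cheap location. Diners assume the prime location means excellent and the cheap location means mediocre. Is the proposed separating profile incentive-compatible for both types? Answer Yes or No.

Yes

Under these beliefs, the prime location earns price premium 34 and the cheap location earns price premium 24.
excellent: the prime location nets 34 − 4 = 30; the cheap location nets 24. excellent prefers the prime location.
mediocre: the prime location nets 34 − 12 = 22; the cheap location nets 24. mediocre prefers the cheap location.
Neither type deviates, so the separating profile is an equilibrium.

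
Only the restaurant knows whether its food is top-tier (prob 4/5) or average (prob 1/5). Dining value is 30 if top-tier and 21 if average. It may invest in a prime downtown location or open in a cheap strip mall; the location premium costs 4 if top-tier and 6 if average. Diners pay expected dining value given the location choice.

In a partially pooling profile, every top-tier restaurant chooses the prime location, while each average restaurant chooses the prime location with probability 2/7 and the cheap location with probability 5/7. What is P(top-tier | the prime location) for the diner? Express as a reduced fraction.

P(the prime location) = (4/5)·1 + (1/5)·(2/7) = 6/7.
By Bayes' rule, P(top-tier | the prime location) = (4/5) / (6/7) = 14/15.

14/15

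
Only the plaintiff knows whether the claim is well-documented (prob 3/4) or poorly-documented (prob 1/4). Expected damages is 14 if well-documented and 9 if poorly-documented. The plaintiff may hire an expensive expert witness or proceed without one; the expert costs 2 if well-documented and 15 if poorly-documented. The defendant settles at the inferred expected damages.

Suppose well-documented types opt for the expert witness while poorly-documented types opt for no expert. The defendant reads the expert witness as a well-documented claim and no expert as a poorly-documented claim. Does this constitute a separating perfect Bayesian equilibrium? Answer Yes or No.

Under these beliefs, the expert witness earns settlement 14 and no expert earns settlement 9.
well-documented: the expert witness nets 14 − 2 = 12; no expert nets 9. well-documented prefers the expert witness.
poorly-documented: the expert witness nets 14 − 15 = -1; no expert nets 9. poorly-documented prefers no expert.
Neither type deviates, so the separating profile is an equilibrium.

Yes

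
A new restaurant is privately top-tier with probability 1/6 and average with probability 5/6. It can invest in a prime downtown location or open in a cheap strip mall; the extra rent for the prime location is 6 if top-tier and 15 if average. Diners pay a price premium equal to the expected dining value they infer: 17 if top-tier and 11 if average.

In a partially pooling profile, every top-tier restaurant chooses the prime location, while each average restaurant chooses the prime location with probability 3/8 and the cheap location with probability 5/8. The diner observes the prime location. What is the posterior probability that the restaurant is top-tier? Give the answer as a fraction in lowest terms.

P(the prime location) = (1/6)·1 + (5/6)·(3/8) = 23/48.
By Bayes' rule, P(top-tier | the prime location) = (1/6) / (23/48) = 8/23.

8/23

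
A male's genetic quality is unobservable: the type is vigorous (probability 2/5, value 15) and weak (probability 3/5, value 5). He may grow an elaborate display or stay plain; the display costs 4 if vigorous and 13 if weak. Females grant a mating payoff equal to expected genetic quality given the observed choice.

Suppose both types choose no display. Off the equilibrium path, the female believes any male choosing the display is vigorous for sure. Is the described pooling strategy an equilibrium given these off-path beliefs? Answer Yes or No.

No

On path, the female holds the prior and pays 2/5·15 + 3/5·5 = 9. Off path (the display), believing vigorous, it pays 15.
vigorous: no display nets 9; the display nets 15 − 4 = 11. vigorous would deviate.
weak: no display nets 9; the display nets 15 − 13 = 2. weak stays.
A type deviates, so pooling fails.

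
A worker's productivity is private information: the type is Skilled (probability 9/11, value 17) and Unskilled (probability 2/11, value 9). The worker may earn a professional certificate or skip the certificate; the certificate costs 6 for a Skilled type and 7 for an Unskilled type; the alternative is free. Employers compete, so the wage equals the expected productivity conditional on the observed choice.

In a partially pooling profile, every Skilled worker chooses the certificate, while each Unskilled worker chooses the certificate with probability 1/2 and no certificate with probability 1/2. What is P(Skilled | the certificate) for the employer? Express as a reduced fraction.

P(the certificate) = (9/11)·1 + (2/11)·(1/2) = 10/11.
By Bayes' rule, P(Skilled | the certificate) = (9/11) / (10/11) = 9/10.

9/10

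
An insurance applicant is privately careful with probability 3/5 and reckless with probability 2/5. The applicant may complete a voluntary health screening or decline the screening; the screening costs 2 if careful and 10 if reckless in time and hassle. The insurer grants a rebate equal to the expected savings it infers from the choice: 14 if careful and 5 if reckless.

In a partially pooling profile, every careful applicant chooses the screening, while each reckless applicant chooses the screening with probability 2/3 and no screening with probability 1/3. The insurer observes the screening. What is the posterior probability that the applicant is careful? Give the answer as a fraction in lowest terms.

9/13

P(the screening) = (3/5)·1 + (2/5)·(2/3) = 13/15.
By Bayes' rule, P(careful | the screening) = (3/5) / (13/15) = 9/13.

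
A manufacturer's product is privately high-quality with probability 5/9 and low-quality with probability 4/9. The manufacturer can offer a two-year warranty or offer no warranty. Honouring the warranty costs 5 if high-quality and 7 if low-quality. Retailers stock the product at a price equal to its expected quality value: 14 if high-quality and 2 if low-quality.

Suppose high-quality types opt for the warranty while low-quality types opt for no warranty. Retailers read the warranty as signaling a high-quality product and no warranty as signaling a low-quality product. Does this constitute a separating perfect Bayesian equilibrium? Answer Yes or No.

No

Under these beliefs, the warranty earns price 14 and no warranty earns price 2.
high-quality: the warranty nets 14 − 5 = 9; no warranty nets 2. high-quality prefers the warranty.
low-quality: the warranty nets 14 − 7 = 7; no warranty nets 2. low-quality would deviate to the warranty.
low-quality has a profitable deviation, so the profile is not an equilibrium.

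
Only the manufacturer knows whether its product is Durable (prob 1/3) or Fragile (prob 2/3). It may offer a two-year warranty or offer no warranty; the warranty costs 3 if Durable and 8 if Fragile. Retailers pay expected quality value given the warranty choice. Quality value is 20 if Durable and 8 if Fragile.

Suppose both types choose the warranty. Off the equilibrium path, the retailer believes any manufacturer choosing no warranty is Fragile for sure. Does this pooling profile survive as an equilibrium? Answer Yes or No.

No

On path, the retailer holds the prior and pays 1/3·20 + 2/3·8 = 12. Off path (no warranty), believing Fragile, it pays 8.
Durable: the warranty nets 12 − 3 = 9; no warranty nets 8. Durable stays.
Fragile: the warranty nets 12 − 8 = 4; no warranty nets 8. Fragile would deviate.
A type deviates, so pooling fails.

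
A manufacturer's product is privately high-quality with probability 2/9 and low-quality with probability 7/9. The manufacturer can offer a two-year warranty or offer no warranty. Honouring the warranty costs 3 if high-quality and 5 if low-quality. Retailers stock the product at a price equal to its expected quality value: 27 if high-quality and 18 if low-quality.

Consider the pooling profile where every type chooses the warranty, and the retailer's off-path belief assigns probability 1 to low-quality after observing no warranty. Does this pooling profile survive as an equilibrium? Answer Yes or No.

No

On path, the retailer holds the prior and pays 2/9·27 + 7/9·18 = 20. Off path (no warranty), believing low-quality, it pays 18.
high-quality: the warranty nets 20 − 3 = 17; no warranty nets 18. high-quality would deviate.
low-quality: the warranty nets 20 − 5 = 15; no warranty nets 18. low-quality would deviate.
A type deviates, so pooling fails.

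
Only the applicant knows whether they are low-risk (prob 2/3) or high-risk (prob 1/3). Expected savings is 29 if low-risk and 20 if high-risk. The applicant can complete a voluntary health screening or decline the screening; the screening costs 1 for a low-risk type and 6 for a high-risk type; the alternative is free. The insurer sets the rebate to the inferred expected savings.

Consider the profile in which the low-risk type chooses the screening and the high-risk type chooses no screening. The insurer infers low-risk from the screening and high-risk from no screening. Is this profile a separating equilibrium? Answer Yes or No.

No

Under these beliefs, the screening earns rebate 29 and no screening earns rebate 20.
low-risk: the screening nets 29 − 1 = 28; no screening nets 20. low-risk prefers the screening.
high-risk: the screening nets 29 − 6 = 23; no screening nets 20. high-risk would deviate to the screening.
high-risk has a profitable deviation, so the profile is not an equilibrium.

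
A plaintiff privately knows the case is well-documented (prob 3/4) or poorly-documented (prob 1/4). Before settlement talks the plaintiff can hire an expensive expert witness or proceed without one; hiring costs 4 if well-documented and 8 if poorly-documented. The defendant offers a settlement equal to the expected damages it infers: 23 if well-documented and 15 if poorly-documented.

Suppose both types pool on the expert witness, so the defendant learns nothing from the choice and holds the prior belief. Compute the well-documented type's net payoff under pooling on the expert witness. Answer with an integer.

17

Pooled settlement = 3/4·23 + 1/4·15 = 21.
well-documented pays cost 4 for the expert witness, so net payoff = 21 − 4 = 17.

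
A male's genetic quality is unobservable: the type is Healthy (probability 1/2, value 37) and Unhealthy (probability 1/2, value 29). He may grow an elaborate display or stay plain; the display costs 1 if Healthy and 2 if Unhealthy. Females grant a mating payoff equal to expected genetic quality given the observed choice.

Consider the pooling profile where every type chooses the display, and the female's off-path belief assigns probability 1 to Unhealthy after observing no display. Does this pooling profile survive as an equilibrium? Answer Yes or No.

On path, the female holds the prior and pays 1/2·37 + 1/2·29 = 33. Off path (no display), believing Unhealthy, it pays 29.
Healthy: the display nets 33 − 1 = 32; no display nets 29. Healthy stays.
Unhealthy: the display nets 33 − 2 = 31; no display nets 29. Unhealthy stays.
No type deviates, so pooling is sustained.

Yes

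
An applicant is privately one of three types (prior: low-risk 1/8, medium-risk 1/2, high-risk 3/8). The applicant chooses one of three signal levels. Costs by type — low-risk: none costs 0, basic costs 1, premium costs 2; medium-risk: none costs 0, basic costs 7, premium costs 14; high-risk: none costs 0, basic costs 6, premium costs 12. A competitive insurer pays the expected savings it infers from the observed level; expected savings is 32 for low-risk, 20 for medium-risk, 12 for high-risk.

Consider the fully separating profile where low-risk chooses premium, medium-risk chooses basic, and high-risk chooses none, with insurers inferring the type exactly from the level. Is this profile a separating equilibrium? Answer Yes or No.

Separating rebates: premium → 32, basic → 20, none → 12.
low-risk (assigned premium): none: 12 − 0 = 12; basic: 20 − 1 = 19; premium: 32 − 2 = 30. low-risk stays.
medium-risk (assigned basic): none: 12 − 0 = 12; basic: 20 − 7 = 13; premium: 32 − 14 = 18. medium-risk prefers premium.
high-risk (assigned none): none: 12 − 0 = 12; basic: 20 − 6 = 14; premium: 32 − 12 = 20. high-risk prefers premium.
At least one type deviates; the separating profile fails.

No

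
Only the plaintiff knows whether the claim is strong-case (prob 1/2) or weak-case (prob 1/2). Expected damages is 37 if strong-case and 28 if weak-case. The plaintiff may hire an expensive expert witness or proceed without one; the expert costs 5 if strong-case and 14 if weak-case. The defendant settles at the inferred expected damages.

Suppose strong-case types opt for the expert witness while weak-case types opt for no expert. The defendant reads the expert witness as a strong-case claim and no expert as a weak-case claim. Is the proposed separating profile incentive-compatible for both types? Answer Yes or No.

Yes

Under these beliefs, the expert witness earns settlement 37 and no expert earns settlement 28.
strong-case: the expert witness nets 37 − 5 = 32; no expert nets 28. strong-case prefers the expert witness.
weak-case: the expert witness nets 37 − 14 = 23; no expert nets 28. weak-case prefers no expert.
Neither type deviates, so the separating profile is an equilibrium.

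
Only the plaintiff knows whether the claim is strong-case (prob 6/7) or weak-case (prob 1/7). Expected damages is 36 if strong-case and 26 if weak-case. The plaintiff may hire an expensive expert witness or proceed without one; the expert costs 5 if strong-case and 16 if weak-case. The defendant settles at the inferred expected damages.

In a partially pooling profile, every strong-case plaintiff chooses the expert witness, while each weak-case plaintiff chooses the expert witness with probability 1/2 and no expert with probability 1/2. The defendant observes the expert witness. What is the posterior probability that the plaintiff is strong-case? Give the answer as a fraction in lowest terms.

12/13

P(the expert witness) = (6/7)·1 + (1/7)·(1/2) = 13/14.
By Bayes' rule, P(strong-case | the expert witness) = (6/7) / (13/14) = 12/13.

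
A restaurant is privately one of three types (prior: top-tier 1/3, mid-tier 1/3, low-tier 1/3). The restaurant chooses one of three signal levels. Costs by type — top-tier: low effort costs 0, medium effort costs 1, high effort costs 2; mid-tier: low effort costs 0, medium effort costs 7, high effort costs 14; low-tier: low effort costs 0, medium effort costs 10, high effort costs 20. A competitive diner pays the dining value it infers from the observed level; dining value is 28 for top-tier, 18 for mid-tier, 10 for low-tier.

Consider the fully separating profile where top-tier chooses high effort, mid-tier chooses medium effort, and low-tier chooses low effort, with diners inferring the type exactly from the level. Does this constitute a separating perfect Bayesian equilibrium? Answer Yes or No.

No

Separating price premiums: high effort → 28, medium effort → 18, low effort → 10.
top-tier (assigned high effort): low effort: 10 − 0 = 10; medium effort: 18 − 1 = 17; high effort: 28 − 2 = 26. top-tier stays.
mid-tier (assigned medium effort): low effort: 10 − 0 = 10; medium effort: 18 − 7 = 11; high effort: 28 − 14 = 14. mid-tier prefers high effort.
low-tier (assigned low effort): low effort: 10 − 0 = 10; medium effort: 18 − 10 = 8; high effort: 28 − 20 = 8. low-tier stays.
At least one type deviates; the separating profile fails.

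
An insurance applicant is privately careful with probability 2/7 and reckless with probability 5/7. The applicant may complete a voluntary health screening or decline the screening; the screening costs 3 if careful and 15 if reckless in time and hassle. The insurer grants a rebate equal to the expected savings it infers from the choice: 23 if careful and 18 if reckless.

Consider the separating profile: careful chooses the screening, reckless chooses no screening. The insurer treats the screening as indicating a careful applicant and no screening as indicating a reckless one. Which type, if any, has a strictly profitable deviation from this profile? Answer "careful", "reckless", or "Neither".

Neither

The screening pays 23; no screening pays 18.
careful: assigned the screening, nets 23 − 3 = 20; deviating to no screening nets 18.
reckless: assigned no screening, nets 18; deviating to the screening nets 23 − 15 = 8.
Both types strictly prefer their assigned action; no profitable deviation.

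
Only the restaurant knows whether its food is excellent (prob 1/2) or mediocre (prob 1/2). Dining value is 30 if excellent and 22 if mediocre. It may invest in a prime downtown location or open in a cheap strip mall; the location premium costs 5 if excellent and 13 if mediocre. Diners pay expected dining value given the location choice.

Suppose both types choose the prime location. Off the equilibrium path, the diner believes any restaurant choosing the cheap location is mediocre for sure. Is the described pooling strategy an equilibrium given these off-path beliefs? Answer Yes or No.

On path, the diner holds the prior and pays 1/2·30 + 1/2·22 = 26. Off path (the cheap location), believing mediocre, it pays 22.
excellent: the prime location nets 26 − 5 = 21; the cheap location nets 22. excellent would deviate.
mediocre: the prime location nets 26 − 13 = 13; the cheap location nets 22. mediocre would deviate.
A type deviates, so pooling fails.

No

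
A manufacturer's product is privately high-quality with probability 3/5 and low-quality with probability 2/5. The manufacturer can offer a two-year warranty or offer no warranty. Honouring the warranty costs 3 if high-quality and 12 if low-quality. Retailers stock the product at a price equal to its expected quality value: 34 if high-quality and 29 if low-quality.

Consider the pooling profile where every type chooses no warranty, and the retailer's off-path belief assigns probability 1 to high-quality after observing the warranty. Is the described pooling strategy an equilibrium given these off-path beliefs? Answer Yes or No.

Yes

On path, the retailer holds the prior and pays 3/5·34 + 2/5·29 = 32. Off path (the warranty), believing high-quality, it pays 34.
high-quality: no warranty nets 32; the warranty nets 34 − 3 = 31. high-quality stays.
low-quality: no warranty nets 32; the warranty nets 34 − 12 = 22. low-quality stays.
No type deviates, so pooling is sustained.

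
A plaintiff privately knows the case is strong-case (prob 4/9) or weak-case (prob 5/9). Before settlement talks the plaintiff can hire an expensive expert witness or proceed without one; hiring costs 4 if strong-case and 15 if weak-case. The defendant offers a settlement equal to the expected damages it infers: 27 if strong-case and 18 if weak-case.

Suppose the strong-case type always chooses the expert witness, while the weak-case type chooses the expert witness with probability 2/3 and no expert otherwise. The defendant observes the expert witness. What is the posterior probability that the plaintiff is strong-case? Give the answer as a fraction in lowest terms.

P(the expert witness) = (4/9)·1 + (5/9)·(2/3) = 22/27.
By Bayes' rule, P(strong-case | the expert witness) = (4/9) / (22/27) = 6/11.

6/11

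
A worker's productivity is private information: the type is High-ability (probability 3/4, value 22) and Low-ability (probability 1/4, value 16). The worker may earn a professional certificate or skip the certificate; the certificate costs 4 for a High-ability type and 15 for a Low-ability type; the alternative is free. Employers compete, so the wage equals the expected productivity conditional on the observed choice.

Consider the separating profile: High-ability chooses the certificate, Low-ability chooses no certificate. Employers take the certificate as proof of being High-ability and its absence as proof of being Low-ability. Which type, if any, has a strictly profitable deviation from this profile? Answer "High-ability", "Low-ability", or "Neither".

Neither

The certificate pays 22; no certificate pays 16.
High-ability: assigned the certificate, nets 22 − 4 = 18; deviating to no certificate nets 16.
Low-ability: assigned no certificate, nets 16; deviating to the certificate nets 22 − 15 = 7.
Both types strictly prefer their assigned action; no profitable deviation.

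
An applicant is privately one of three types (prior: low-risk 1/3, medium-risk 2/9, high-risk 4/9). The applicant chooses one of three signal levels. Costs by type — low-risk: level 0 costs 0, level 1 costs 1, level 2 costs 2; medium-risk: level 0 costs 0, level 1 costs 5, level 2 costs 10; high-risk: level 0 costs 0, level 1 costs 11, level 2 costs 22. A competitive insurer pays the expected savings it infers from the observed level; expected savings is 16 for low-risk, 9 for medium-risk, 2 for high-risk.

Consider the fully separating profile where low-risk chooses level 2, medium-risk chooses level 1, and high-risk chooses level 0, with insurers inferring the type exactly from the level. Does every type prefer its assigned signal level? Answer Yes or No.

Separating rebates: level 2 → 16, level 1 → 9, level 0 → 2.
low-risk (assigned level 2): level 0: 2 − 0 = 2; level 1: 9 − 1 = 8; level 2: 16 − 2 = 14. low-risk stays.
medium-risk (assigned level 1): level 0: 2 − 0 = 2; level 1: 9 − 5 = 4; level 2: 16 − 10 = 6. medium-risk prefers level 2.
high-risk (assigned level 0): level 0: 2 − 0 = 2; level 1: 9 − 11 = -2; level 2: 16 − 22 = -6. high-risk stays.
At least one type deviates; the separating profile fails.

No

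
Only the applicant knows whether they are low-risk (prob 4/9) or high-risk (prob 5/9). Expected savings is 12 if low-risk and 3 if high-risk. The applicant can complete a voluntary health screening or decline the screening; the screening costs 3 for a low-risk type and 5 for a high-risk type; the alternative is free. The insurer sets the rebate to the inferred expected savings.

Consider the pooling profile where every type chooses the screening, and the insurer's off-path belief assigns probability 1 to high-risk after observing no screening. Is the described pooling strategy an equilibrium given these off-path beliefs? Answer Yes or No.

On path, the insurer holds the prior and pays 4/9·12 + 5/9·3 = 7. Off path (no screening), believing high-risk, it pays 3.
low-risk: the screening nets 7 − 3 = 4; no screening nets 3. low-risk stays.
high-risk: the screening nets 7 − 5 = 2; no screening nets 3. high-risk would deviate.
A type deviates, so pooling fails.

No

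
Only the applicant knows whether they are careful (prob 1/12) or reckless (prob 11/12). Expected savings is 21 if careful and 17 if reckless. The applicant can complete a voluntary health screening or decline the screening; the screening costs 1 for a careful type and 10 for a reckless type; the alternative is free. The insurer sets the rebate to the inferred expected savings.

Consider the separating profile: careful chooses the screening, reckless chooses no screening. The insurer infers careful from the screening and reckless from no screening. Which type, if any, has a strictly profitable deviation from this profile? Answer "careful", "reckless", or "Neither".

The screening pays 21; no screening pays 17.
careful: assigned the screening, nets 21 − 1 = 20; deviating to no screening nets 17.
reckless: assigned no screening, nets 17; deviating to the screening nets 21 − 10 = 11.
Both types strictly prefer their assigned action; no profitable deviation.

Neither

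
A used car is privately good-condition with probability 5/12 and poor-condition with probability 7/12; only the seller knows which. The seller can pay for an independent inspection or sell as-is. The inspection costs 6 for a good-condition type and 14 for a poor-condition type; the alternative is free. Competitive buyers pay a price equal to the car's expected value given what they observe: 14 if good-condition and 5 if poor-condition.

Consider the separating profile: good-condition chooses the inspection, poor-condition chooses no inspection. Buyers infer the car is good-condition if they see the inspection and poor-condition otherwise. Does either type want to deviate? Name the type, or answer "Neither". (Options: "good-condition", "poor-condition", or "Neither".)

Neither

The inspection pays 14; no inspection pays 5.
good-condition: assigned the inspection, nets 14 − 6 = 8; deviating to no inspection nets 5.
poor-condition: assigned no inspection, nets 5; deviating to the inspection nets 14 − 14 = 0.
Both types strictly prefer their assigned action; no profitable deviation.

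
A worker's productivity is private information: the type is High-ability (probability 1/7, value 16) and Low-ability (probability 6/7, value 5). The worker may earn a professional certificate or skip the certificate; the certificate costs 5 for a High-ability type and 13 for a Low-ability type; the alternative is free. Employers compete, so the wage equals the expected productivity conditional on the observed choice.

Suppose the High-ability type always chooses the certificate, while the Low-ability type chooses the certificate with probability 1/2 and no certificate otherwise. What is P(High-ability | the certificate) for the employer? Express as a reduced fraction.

P(the certificate) = (1/7)·1 + (6/7)·(1/2) = 4/7.
By Bayes' rule, P(High-ability | the certificate) = (1/7) / (4/7) = 1/4.

1/4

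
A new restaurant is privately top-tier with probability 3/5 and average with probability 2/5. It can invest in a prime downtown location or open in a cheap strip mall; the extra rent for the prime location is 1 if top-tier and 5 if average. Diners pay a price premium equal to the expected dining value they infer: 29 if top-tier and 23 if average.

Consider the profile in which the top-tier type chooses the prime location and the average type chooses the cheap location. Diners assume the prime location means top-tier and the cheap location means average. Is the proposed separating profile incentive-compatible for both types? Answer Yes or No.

Under these beliefs, the prime location earns price premium 29 and the cheap location earns price premium 23.
top-tier: the prime location nets 29 − 1 = 28; the cheap location nets 23. top-tier prefers the prime location.
average: the prime location nets 29 − 5 = 24; the cheap location nets 23. average would deviate to the prime location.
average has a profitable deviation, so the profile is not an equilibrium.

No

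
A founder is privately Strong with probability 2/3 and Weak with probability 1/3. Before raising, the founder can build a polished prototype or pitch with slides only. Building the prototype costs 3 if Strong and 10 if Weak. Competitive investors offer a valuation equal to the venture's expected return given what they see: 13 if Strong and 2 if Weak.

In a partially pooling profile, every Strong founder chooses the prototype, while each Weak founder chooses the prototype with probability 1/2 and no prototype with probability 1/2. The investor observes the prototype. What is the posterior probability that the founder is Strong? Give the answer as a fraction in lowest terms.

4/5

P(the prototype) = (2/3)·1 + (1/3)·(1/2) = 5/6.
By Bayes' rule, P(Strong | the prototype) = (2/3) / (5/6) = 4/5.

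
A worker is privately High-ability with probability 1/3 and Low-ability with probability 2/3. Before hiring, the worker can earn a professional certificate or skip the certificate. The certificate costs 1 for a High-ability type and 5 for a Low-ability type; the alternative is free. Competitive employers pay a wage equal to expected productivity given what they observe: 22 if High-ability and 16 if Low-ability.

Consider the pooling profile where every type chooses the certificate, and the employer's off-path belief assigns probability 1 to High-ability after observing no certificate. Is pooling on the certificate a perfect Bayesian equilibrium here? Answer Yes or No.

No

On path, the employer holds the prior and pays 1/3·22 + 2/3·16 = 18. Off path (no certificate), believing High-ability, it pays 22.
High-ability: the certificate nets 18 − 1 = 17; no certificate nets 22. High-ability would deviate.
Low-ability: the certificate nets 18 − 5 = 13; no certificate nets 22. Low-ability would deviate.
A type deviates, so pooling fails.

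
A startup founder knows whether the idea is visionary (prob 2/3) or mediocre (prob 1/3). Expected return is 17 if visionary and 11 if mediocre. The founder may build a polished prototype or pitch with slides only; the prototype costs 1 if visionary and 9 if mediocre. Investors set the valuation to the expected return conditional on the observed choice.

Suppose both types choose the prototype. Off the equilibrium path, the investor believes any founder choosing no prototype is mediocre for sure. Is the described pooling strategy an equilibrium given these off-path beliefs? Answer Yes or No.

No

On path, the investor holds the prior and pays 2/3·17 + 1/3·11 = 15. Off path (no prototype), believing mediocre, it pays 11.
visionary: the prototype nets 15 − 1 = 14; no prototype nets 11. visionary stays.
mediocre: the prototype nets 15 − 9 = 6; no prototype nets 11. mediocre would deviate.
A type deviates, so pooling fails.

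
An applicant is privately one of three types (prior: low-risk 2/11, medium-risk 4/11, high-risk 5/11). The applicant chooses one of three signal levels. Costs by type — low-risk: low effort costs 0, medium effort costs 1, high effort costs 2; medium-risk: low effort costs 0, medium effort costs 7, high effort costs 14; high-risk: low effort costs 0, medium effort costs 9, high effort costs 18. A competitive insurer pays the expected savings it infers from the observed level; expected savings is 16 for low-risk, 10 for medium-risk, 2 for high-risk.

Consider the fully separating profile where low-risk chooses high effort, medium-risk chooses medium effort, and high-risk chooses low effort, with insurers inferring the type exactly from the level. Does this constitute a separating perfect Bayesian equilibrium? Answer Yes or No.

Yes

Separating rebates: high effort → 16, medium effort → 10, low effort → 2.
low-risk (assigned high effort): low effort: 2 − 0 = 2; medium effort: 10 − 1 = 9; high effort: 16 − 2 = 14. low-risk stays.
medium-risk (assigned medium effort): low effort: 2 − 0 = 2; medium effort: 10 − 7 = 3; high effort: 16 − 14 = 2. medium-risk stays.
high-risk (assigned low effort): low effort: 2 − 0 = 2; medium effort: 10 − 9 = 1; high effort: 16 − 18 = -2. high-risk stays.
Every type prefers its assigned level; separation holds.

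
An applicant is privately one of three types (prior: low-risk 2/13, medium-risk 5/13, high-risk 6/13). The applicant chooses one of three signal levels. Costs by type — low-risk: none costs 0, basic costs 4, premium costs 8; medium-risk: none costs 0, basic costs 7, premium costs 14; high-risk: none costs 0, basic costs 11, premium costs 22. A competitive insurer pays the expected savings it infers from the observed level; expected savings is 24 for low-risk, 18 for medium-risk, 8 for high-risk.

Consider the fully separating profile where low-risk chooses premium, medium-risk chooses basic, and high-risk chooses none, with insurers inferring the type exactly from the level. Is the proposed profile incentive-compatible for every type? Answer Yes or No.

Yes

Separating rebates: premium → 24, basic → 18, none → 8.
low-risk (assigned premium): none: 8 − 0 = 8; basic: 18 − 4 = 14; premium: 24 − 8 = 16. low-risk stays.
medium-risk (assigned basic): none: 8 − 0 = 8; basic: 18 − 7 = 11; premium: 24 − 14 = 10. medium-risk stays.
high-risk (assigned none): none: 8 − 0 = 8; basic: 18 − 11 = 7; premium: 24 − 22 = 2. high-risk stays.
Every type prefers its assigned level; separation holds.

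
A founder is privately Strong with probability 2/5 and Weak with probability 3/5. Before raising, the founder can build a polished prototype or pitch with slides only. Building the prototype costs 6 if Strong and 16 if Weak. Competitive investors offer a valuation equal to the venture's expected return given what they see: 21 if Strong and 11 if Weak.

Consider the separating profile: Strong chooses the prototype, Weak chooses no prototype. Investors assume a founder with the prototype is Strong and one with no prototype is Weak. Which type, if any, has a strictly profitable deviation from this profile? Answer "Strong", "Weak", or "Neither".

Neither

The prototype pays 21; no prototype pays 11.
Strong: assigned the prototype, nets 21 − 6 = 15; deviating to no prototype nets 11.
Weak: assigned no prototype, nets 11; deviating to the prototype nets 21 − 16 = 5.
Both types strictly prefer their assigned action; no profitable deviation.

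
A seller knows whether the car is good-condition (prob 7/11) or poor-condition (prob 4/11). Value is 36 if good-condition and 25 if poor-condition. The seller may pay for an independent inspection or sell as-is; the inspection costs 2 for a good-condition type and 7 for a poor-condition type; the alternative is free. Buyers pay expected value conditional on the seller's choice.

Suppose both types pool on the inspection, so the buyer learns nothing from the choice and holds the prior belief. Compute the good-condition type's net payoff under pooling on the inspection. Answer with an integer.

30

Pooled price = 7/11·36 + 4/11·25 = 32.
good-condition pays cost 2 for the inspection, so net payoff = 32 − 2 = 30.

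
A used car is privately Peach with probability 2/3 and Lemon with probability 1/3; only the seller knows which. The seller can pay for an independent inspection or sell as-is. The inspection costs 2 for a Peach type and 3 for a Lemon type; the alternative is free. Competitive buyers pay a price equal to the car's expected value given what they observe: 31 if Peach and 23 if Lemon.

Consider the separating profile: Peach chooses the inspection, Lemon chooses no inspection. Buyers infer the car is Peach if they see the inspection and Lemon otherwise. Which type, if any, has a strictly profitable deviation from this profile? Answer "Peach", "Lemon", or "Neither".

Lemon

The inspection pays 31; no inspection pays 23.
Peach: assigned the inspection, nets 31 − 2 = 29; deviating to no inspection nets 23.
Lemon: assigned no inspection, nets 23; deviating to the inspection nets 31 − 3 = 28.
The Lemon type gains 5 by deviating.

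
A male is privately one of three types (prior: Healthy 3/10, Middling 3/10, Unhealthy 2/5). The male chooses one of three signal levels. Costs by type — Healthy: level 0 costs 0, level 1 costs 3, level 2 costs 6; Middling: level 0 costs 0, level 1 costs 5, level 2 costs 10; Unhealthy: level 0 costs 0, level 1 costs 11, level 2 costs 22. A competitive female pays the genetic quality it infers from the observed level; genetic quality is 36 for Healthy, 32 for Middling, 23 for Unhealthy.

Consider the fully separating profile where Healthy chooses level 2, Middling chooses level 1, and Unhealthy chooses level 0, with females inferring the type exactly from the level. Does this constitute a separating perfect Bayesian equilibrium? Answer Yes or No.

Separating mating payoffs: level 2 → 36, level 1 → 32, level 0 → 23.
Healthy (assigned level 2): level 0: 23 − 0 = 23; level 1: 32 − 3 = 29; level 2: 36 − 6 = 30. Healthy stays.
Middling (assigned level 1): level 0: 23 − 0 = 23; level 1: 32 − 5 = 27; level 2: 36 − 10 = 26. Middling stays.
Unhealthy (assigned level 0): level 0: 23 − 0 = 23; level 1: 32 − 11 = 21; level 2: 36 − 22 = 14. Unhealthy stays.
Every type prefers its assigned level; separation holds.

Yes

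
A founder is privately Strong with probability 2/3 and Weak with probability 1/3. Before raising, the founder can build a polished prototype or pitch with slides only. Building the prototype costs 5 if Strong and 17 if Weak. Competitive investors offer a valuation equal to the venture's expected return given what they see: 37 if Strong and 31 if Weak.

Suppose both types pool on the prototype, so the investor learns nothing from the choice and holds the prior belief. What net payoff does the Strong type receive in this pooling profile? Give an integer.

Pooled valuation = 2/3·37 + 1/3·31 = 35.
Strong pays cost 5 for the prototype, so net payoff = 35 − 5 = 30.

30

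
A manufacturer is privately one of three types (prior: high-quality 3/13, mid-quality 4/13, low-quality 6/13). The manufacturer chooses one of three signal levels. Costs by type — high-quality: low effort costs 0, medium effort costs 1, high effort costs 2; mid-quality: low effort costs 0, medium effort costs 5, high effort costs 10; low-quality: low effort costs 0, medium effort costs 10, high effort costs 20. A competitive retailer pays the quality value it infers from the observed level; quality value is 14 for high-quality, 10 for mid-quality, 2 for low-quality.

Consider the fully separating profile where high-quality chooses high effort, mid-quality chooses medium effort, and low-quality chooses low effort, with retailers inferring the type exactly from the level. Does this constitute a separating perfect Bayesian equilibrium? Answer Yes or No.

Yes

Separating prices: high effort → 14, medium effort → 10, low effort → 2.
high-quality (assigned high effort): low effort: 2 − 0 = 2; medium effort: 10 − 1 = 9; high effort: 14 − 2 = 12. high-quality stays.
mid-quality (assigned medium effort): low effort: 2 − 0 = 2; medium effort: 10 − 5 = 5; high effort: 14 − 10 = 4. mid-quality stays.
low-quality (assigned low effort): low effort: 2 − 0 = 2; medium effort: 10 − 10 = 0; high effort: 14 − 20 = -6. low-quality stays.
Every type prefers its assigned level; separation holds.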